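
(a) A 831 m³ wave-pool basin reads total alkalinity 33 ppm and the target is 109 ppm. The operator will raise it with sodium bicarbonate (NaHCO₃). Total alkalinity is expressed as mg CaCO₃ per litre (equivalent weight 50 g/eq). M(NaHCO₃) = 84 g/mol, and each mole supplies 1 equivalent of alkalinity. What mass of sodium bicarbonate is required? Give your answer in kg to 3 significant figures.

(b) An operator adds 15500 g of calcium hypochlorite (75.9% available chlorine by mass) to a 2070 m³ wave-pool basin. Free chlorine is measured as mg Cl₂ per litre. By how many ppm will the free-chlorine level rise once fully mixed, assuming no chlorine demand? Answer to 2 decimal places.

(a) 106 kg; (b) 5.68 ppm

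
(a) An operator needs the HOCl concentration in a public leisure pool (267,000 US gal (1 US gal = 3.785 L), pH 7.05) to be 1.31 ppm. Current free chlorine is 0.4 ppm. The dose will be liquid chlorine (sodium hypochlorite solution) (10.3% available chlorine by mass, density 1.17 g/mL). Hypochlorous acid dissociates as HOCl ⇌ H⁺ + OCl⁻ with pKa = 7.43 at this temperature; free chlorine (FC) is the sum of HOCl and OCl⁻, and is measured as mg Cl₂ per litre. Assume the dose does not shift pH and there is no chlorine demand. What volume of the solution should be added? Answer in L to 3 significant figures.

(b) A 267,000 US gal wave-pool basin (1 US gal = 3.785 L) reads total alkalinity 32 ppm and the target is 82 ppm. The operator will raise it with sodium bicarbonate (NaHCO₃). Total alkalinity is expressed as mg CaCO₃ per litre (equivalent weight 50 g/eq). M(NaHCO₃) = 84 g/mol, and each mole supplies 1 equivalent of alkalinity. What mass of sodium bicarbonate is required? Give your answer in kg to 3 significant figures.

(a) 12.2 L; (b) 84.9 kg

(a) Volume: 267,000 US gal × 3.785 L/gal = 1,010,595 L.
(a) [OCl⁻]/[HOCl] = 10^(pH − pKa) = 10^(7.05 − 7.43) = 0.4169; fraction as HOCl = 1/(1 + 0.4169) = 0.7058.
(a) Free chlorine required for 1.31 ppm HOCl: 1.31 / 0.7058 = 1.856 ppm.
(a) FC to add: 1.856 − 0.4 = 1.456 mg/L as Cl₂.
(a) Cl₂ equivalent: 1.456 mg/L × 1,010,595 L = 1472 g.
(a) Product at 10.3% available Cl: 1472 / 0.103 = 14,290 g.
(a) Volume: 14,290 g ÷ 1.17 g/mL = 12,210 mL.

(b) Volume: 267,000 US gal × 3.785 L/gal = 1,010,595 L.
(b) Alkalinity to add: (82 − 32) = 50 mg/L as CaCO₃ × 1,010,595 L = 50,530 g as CaCO₃.
(b) Equivalents: 50,530 g ÷ 50 g/eq = 1011 eq.
(b) NaHCO₃ supplies 1 eq per mole → 1011 mol.
(b) Mass: 1011 mol × 84 g/mol = 84,890 g.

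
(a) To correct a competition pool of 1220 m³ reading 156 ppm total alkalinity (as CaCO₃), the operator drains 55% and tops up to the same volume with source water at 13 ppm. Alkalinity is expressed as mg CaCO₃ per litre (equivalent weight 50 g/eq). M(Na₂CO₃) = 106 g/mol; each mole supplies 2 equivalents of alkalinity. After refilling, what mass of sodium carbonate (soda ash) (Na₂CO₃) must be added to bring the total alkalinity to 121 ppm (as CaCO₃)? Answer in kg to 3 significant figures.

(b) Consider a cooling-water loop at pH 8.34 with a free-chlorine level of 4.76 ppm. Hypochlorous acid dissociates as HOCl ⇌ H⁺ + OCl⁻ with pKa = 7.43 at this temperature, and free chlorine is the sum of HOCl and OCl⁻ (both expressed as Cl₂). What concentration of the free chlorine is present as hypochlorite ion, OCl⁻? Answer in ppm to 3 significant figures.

(a) Volume: 1220 m³ = 1,220,000 L.
(a) After draining 55% and refilling: 156 × 0.45 + 13 × 0.55 = 77.35 ppm.
(a) Deficit to target: 121 − 77.35 = 43.65 mg/L.
(a) As CaCO₃: 43.65 mg/L × 1,220,000 L = 53,250 g; ÷ 50 g/eq ÷ 2 = 532.5 mol Na₂CO₃.
(a) Mass: 532.5 × 106 = 56,450 g.

(b) [OCl⁻]/[HOCl] = 10^(pH − pKa) = 10^(8.34 − 7.43) = 10^0.91 = 8.128.
(b) Fraction as HOCl = 1 / (1 + 8.128) = 0.1095.
(b) OCl⁻ = (1 − 0.1095) × 4.76 ppm = 4.239 ppm.

(a) 56.4 kg; (b) 4.24 ppm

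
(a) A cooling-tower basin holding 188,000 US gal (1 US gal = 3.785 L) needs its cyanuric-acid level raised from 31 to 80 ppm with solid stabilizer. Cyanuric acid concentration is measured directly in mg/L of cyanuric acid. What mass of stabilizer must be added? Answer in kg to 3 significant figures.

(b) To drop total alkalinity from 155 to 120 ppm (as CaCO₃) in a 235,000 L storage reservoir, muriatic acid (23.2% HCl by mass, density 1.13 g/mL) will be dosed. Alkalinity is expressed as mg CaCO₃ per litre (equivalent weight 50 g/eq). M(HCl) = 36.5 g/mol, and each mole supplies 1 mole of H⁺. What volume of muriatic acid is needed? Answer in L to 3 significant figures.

(a) 34.9 kg; (b) 22.9 L

(a) Volume: 188,000 US gal × 3.785 L/gal = 711,580 L.
(a) CYA to add: (80 − 31) = 49 mg/L × 711,580 L = 34,870 g cyanuric acid.

(b) Alkalinity to neutralize: (155 − 120) = 35 mg/L as CaCO₃ × 235,000 L = 8225 g as CaCO₃.
(b) Equivalents of H⁺ required: 8225 ÷ 50 g/eq = 164.5 eq = 164.5 mol HCl.
(b) Mass of HCl: 164.5 × 36.5 = 6004 g.
(b) Mass of 23.2% solution: 6004 / 0.232 = 25,880 g.
(b) Volume: 25,880 g ÷ 1.13 g/mL = 22,900 mL.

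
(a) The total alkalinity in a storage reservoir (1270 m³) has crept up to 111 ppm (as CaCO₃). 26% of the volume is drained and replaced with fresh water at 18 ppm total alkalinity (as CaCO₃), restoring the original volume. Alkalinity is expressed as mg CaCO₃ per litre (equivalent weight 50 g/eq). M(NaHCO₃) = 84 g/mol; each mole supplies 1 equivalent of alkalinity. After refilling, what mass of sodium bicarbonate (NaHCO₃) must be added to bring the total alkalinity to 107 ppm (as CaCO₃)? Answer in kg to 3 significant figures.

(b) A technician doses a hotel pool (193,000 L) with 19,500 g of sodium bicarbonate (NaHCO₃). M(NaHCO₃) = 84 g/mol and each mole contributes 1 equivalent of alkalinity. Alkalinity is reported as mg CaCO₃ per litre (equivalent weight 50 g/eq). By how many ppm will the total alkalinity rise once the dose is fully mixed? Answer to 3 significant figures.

(a) 43.1 kg; (b) 60.1 ppm

(a) Volume: 1270 m³ = 1,270,000 L.
(a) After draining 26% and refilling: 111 × 0.74 + 18 × 0.26 = 86.82 ppm.
(a) Deficit to target: 107 − 86.82 = 20.18 mg/L.
(a) As CaCO₃: 20.18 mg/L × 1,270,000 L = 25,630 g; ÷ 50 g/eq ÷ 1 = 512.6 mol NaHCO₃.
(a) Mass: 512.6 × 84 = 43,060 g.

(b) Moles of NaHCO₃: 19,500 g ÷ 84 g/mol = 232.1 mol → 232.1 eq of alkalinity.
(b) As CaCO₃: 232.1 eq × 50 g/eq = 11,610 g.
(b) Rise: 11,610 g / 193,000 L × 1000 = 60.14 mg/L.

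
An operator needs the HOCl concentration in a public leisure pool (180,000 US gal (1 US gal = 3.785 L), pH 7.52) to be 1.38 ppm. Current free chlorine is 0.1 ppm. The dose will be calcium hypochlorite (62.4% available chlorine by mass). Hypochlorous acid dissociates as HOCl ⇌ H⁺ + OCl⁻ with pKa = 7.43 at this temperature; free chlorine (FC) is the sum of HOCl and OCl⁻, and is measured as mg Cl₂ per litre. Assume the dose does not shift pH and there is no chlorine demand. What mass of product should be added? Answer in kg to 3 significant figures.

3.25 kg

Volume: 180,000 US gal × 3.785 L/gal = 681,300 L.
[OCl⁻]/[HOCl] = 10^(pH − pKa) = 10^(7.52 − 7.43) = 1.23; fraction as HOCl = 1/(1 + 1.23) = 0.4484.
Free chlorine required for 1.38 ppm HOCl: 1.38 / 0.4484 = 3.078 ppm.
FC to add: 3.078 − 0.1 = 2.978 mg/L as Cl₂.
Cl₂ equivalent: 2.978 mg/L × 681,300 L = 2029 g.
Product at 62.4% available Cl: 2029 / 0.624 = 3251 g.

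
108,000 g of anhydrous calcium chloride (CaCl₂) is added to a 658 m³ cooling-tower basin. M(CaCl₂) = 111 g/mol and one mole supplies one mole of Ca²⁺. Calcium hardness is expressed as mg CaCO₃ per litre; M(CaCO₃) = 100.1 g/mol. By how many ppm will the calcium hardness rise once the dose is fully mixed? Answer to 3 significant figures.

Volume: 658 m³ = 658,000 L.
Moles of Ca²⁺: 108,000 g ÷ 111 g/mol = 973 mol.
As CaCO₃: 973 mol × 100.1 g/mol = 97,390 g.
Rise: 97,390 g / 658,000 L × 1000 = 148 mg/L.

148 ppm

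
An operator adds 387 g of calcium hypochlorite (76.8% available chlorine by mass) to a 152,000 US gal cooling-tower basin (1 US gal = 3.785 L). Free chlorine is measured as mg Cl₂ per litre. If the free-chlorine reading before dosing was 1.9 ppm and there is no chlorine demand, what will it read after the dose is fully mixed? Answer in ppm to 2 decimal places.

2.42 ppm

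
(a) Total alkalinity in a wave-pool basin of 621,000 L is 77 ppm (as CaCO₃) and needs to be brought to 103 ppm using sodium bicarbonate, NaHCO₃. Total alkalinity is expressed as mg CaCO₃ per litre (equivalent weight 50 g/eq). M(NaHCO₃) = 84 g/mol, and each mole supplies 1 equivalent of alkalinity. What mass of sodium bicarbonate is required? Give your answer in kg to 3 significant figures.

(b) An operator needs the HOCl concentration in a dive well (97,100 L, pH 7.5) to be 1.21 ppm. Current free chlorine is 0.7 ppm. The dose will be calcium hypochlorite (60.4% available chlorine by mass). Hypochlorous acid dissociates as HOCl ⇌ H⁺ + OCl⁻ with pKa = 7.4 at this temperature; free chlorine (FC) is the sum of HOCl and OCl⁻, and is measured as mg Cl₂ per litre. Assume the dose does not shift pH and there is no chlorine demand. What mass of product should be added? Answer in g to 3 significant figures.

(a) 27.1 kg; (b) 327 g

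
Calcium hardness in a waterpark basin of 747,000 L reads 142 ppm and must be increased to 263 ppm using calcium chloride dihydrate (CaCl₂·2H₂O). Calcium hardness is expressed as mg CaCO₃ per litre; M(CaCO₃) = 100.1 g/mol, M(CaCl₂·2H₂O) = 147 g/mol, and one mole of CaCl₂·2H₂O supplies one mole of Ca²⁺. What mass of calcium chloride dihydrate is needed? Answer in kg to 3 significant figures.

Hardness to add: (263 − 142) = 121 mg/L as CaCO₃ × 747,000 L = 90,390 g as CaCO₃.
Moles of Ca²⁺ (1 mol Ca²⁺ ≡ 1 mol CaCO₃): 90,390 / 100.1 g/mol = 903 mol.
Mass of CaCl₂·2H₂O: 903 × 147 = 132,700 g.

133 kg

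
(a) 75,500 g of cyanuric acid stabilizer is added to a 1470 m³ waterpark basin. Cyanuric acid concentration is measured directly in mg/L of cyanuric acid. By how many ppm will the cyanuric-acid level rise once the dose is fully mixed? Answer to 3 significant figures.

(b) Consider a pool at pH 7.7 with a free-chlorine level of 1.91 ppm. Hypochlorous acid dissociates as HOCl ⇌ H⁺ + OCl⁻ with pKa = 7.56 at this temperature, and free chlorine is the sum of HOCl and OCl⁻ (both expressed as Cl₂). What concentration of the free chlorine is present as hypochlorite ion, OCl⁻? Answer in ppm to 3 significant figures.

(a) 51.4 ppm; (b) 1.11 ppm

(a) Volume: 1470 m³ = 1,470,000 L.
(a) Rise: 75,500 g / 1,470,000 L × 1000 = 51.36 mg/L.

(b) [OCl⁻]/[HOCl] = 10^(pH − pKa) = 10^(7.7 − 7.56) = 10^0.14 = 1.38.
(b) Fraction as HOCl = 1 / (1 + 1.38) = 0.4201.
(b) OCl⁻ = (1 − 0.4201) × 1.91 ppm = 1.108 ppm.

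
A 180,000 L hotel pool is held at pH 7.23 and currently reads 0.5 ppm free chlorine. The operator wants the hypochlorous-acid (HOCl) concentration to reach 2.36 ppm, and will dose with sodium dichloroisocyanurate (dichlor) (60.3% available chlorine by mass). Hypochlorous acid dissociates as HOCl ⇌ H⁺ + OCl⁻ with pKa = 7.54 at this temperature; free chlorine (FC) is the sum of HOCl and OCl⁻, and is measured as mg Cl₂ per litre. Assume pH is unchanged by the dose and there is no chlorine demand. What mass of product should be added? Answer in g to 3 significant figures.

900 g

[OCl⁻]/[HOCl] = 10^(pH − pKa) = 10^(7.23 − 7.54) = 0.4898; fraction as HOCl = 1/(1 + 0.4898) = 0.6712.
Free chlorine required for 2.36 ppm HOCl: 2.36 / 0.6712 = 3.516 ppm.
FC to add: 3.516 − 0.5 = 3.016 mg/L as Cl₂.
Cl₂ equivalent: 3.016 mg/L × 180,000 L = 542.9 g.
Product at 60.3% available Cl: 542.9 / 0.603 = 900.3 g.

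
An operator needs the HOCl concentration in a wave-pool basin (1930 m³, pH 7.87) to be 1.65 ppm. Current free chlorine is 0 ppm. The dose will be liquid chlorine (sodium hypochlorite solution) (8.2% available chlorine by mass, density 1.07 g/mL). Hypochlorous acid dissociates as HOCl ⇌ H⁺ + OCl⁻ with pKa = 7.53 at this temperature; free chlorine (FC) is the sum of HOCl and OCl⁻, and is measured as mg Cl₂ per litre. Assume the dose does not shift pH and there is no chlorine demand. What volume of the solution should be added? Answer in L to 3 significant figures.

Volume: 1930 m³ = 1,930,000 L.
[OCl⁻]/[HOCl] = 10^(pH − pKa) = 10^(7.87 − 7.53) = 2.188; fraction as HOCl = 1/(1 + 2.188) = 0.3137.
Free chlorine required for 1.65 ppm HOCl: 1.65 / 0.3137 = 5.26 ppm.
FC to add: 5.26 − 0 = 5.26 mg/L as Cl₂.
Cl₂ equivalent: 5.26 mg/L × 1,930,000 L = 10,150 g.
Product at 8.2% available Cl: 10,150 / 0.082 = 123,800 g.
Volume: 123,800 g ÷ 1.07 g/mL = 115,700 mL.

116 L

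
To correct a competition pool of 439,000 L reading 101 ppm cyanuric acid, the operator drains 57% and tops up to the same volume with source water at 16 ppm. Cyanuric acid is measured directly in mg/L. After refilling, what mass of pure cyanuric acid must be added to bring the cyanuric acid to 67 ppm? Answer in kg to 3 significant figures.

After draining 57% and refilling: 101 × 0.43 + 16 × 0.57 = 52.55 ppm.
Deficit to target: 67 − 52.55 = 14.45 mg/L.
Mass: 14.45 mg/L × 439,000 L = 6344 g cyanuric acid.

6.34 kg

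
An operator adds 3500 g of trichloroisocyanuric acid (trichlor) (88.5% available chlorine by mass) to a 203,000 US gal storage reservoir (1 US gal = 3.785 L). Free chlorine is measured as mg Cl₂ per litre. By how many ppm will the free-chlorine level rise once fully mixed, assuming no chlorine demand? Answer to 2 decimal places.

Volume: 203,000 US gal × 3.785 L/gal = 768,355 L.
Available chlorine delivered: 3500 g × 0.885 = 3098 g as Cl₂.
Concentration rise: 3098 g / 768,355 L = 4.031 mg/L = 4.03 ppm.

4.03 ppm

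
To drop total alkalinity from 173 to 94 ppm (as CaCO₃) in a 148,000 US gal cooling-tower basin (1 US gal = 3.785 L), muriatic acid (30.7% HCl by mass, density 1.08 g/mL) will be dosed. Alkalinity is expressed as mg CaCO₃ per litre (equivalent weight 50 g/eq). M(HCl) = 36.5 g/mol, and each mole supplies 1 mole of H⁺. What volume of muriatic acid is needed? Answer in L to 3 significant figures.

Volume: 148,000 US gal × 3.785 L/gal = 560,180 L.
Alkalinity to neutralize: (173 − 94) = 79 mg/L as CaCO₃ × 560,180 L = 44,250 g as CaCO₃.
Equivalents of H⁺ required: 44,250 ÷ 50 g/eq = 885.1 eq = 885.1 mol HCl.
Mass of HCl: 885.1 × 36.5 = 32,310 g.
Mass of 30.7% solution: 32,310 / 0.307 = 105,200 g.
Volume: 105,200 g ÷ 1.08 g/mL = 97,440 mL.

97.4 L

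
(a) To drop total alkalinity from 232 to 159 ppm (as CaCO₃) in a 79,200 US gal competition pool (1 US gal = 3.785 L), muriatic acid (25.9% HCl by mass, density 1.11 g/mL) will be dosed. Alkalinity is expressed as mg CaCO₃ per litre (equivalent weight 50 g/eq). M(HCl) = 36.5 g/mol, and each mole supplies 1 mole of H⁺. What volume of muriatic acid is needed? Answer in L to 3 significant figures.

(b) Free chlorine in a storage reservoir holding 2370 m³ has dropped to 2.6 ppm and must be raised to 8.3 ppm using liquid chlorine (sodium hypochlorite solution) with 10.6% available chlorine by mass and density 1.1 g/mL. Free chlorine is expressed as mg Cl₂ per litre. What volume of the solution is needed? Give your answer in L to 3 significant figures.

(a) Volume: 79,200 US gal × 3.785 L/gal = 299,772 L.
(a) Alkalinity to neutralize: (232 − 159) = 73 mg/L as CaCO₃ × 299,772 L = 21,880 g as CaCO₃.
(a) Equivalents of H⁺ required: 21,880 ÷ 50 g/eq = 437.7 eq = 437.7 mol HCl.
(a) Mass of HCl: 437.7 × 36.5 = 15,970 g.
(a) Mass of 25.9% solution: 15,970 / 0.259 = 61,680 g.
(a) Volume: 61,680 g ÷ 1.11 g/mL = 55,570 mL.

(b) Volume: 2370 m³ = 2,370,000 L.
(b) Chlorine deficit: 8.3 − 2.6 = 5.7 ppm = 5.7 mg/L as Cl₂.
(b) Cl₂ equivalent needed: 5.7 mg/L × 2,370,000 L = 13,510,000 mg = 13,510 g.
(b) Product at 10.6% available chlorine: 13,510 / 0.106 = 127,400 g.
(b) Volume at density 1.1 g/mL: 127,400 g ÷ 1.1 g/mL = 115,900 mL.

(a) 55.6 L; (b) 116 L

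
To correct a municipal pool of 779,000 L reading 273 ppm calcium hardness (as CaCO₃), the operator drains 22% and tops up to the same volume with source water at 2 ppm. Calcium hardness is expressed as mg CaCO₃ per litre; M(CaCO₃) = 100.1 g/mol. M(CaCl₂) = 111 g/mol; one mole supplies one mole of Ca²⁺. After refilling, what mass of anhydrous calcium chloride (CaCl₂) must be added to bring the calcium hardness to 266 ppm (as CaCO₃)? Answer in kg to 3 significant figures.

45.5 kg

After draining 22% and refilling: 273 × 0.78 + 2 × 0.22 = 213.38 ppm.
Deficit to target: 266 − 213.38 = 52.62 mg/L.
As CaCO₃: 52.62 mg/L × 779,000 L = 40,990 g; ÷ 100.1 = 409.5 mol Ca²⁺.
Mass: 409.5 × 111 = 45,450 g.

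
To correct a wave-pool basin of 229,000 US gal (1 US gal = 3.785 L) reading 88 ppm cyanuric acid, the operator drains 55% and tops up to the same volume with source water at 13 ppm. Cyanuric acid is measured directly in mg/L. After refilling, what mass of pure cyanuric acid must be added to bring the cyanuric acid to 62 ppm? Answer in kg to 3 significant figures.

Volume: 229,000 US gal × 3.785 L/gal = 866,765 L.
After draining 55% and refilling: 88 × 0.45 + 13 × 0.55 = 46.75 ppm.
Deficit to target: 62 − 46.75 = 15.25 mg/L.
Mass: 15.25 mg/L × 866,765 L = 13,220 g cyanuric acid.

13.2 kg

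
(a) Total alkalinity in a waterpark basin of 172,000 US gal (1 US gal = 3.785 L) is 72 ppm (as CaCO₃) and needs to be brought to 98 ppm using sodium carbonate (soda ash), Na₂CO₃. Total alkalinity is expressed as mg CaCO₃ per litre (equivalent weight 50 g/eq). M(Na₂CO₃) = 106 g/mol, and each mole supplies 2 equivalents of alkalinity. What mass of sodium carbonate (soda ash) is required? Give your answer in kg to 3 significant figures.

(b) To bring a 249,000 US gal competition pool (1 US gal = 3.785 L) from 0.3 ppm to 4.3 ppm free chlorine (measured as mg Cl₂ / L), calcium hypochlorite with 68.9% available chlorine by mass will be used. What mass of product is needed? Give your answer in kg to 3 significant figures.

(a) 17.9 kg; (b) 5.47 kg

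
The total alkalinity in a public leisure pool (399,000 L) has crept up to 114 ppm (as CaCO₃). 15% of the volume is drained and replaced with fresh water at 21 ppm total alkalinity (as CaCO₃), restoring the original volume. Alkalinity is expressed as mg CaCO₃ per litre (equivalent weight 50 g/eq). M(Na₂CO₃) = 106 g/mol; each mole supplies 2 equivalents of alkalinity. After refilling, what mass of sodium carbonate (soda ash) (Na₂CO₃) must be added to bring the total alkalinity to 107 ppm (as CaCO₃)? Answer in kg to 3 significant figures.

2.94 kg

After draining 15% and refilling: 114 × 0.85 + 21 × 0.15 = 100.05 ppm.
Deficit to target: 107 − 100.05 = 6.95 mg/L.
As CaCO₃: 6.95 mg/L × 399,000 L = 2773 g; ÷ 50 g/eq ÷ 2 = 27.73 mol Na₂CO₃.
Mass: 27.73 × 106 = 2939 g.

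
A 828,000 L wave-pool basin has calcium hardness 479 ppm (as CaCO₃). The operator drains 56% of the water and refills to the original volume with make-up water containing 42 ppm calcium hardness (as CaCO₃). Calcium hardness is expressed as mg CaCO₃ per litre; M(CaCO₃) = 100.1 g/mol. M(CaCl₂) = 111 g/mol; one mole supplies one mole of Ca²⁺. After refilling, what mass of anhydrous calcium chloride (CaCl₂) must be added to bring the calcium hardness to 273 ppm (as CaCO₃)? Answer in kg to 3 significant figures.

35.6 kg

After draining 56% and refilling: 479 × 0.44 + 42 × 0.56 = 234.28 ppm.
Deficit to target: 273 − 234.28 = 38.72 mg/L.
As CaCO₃: 38.72 mg/L × 828,000 L = 32,060 g; ÷ 100.1 = 320.3 mol Ca²⁺.
Mass: 320.3 × 111 = 35,550 g.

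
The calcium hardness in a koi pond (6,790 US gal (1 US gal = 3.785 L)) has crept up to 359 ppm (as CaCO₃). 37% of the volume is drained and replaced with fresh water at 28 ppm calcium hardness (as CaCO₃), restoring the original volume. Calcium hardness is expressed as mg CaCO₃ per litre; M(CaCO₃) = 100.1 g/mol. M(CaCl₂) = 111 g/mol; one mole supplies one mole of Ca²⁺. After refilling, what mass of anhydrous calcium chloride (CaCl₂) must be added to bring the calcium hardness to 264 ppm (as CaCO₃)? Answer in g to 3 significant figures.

Volume: 6,790 US gal × 3.785 L/gal = 25,700 L.
After draining 37% and refilling: 359 × 0.63 + 28 × 0.37 = 236.53 ppm.
Deficit to target: 264 − 236.53 = 27.47 mg/L.
As CaCO₃: 27.47 mg/L × 25,700 L = 706 g; ÷ 100.1 = 7.053 mol Ca²⁺.
Mass: 7.053 × 111 = 782.9 g.

783 g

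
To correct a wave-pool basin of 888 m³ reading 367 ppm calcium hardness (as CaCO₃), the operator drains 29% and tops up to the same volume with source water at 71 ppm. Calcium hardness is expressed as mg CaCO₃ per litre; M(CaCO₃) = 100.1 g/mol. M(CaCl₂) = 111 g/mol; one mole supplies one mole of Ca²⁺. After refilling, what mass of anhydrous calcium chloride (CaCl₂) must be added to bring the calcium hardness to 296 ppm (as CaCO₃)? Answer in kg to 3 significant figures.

14.6 kg

Volume: 888 m³ = 888,000 L.
After draining 29% and refilling: 367 × 0.71 + 71 × 0.29 = 281.16 ppm.
Deficit to target: 296 − 281.16 = 14.84 mg/L.
As CaCO₃: 14.84 mg/L × 888,000 L = 13,180 g; ÷ 100.1 = 131.6 mol Ca²⁺.
Mass: 131.6 × 111 = 14,610 g.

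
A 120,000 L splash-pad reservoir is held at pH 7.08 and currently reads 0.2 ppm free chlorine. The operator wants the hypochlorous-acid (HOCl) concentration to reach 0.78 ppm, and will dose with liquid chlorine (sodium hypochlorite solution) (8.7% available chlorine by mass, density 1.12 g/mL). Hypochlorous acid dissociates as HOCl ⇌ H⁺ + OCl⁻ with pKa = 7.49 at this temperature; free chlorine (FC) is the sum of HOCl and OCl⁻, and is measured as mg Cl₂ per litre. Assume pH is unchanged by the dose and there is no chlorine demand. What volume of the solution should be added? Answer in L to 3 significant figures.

1.09 L

[OCl⁻]/[HOCl] = 10^(pH − pKa) = 10^(7.08 − 7.49) = 0.389; fraction as HOCl = 1/(1 + 0.389) = 0.7199.
Free chlorine required for 0.78 ppm HOCl: 0.78 / 0.7199 = 1.083 ppm.
FC to add: 1.083 − 0.2 = 0.8835 mg/L as Cl₂.
Cl₂ equivalent: 0.8835 mg/L × 120,000 L = 106 g.
Product at 8.7% available Cl: 106 / 0.087 = 1219 g.
Volume: 1219 g ÷ 1.12 g/mL = 1088 mL.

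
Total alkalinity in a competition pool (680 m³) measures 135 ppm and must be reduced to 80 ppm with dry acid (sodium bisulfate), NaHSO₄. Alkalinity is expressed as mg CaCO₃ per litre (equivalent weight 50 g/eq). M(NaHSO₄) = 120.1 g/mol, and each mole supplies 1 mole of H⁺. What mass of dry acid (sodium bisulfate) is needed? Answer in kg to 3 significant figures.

Volume: 680 m³ = 680,000 L.
Alkalinity to neutralize: (135 − 80) = 55 mg/L as CaCO₃ × 680,000 L = 37,400 g as CaCO₃.
Equivalents of H⁺ required: 37,400 ÷ 50 g/eq = 748 eq = 748 mol NaHSO₄.
Mass of NaHSO₄: 748 × 120.1 = 89,830 g.

89.8 kg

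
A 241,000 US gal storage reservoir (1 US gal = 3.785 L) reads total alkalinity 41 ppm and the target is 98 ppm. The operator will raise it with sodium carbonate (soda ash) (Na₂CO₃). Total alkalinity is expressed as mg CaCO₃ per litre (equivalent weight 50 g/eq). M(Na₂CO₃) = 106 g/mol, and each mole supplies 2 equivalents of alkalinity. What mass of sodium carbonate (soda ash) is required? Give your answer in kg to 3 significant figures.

Volume: 241,000 US gal × 3.785 L/gal = 912,185 L.
Alkalinity to add: (98 − 41) = 57 mg/L as CaCO₃ × 912,185 L = 51,990 g as CaCO₃.
Equivalents: 51,990 g ÷ 50 g/eq = 1040 eq.
Each mole of Na₂CO₃ supplies 2 eq, so 1040 / 2 = 519.9 mol.
Mass: 519.9 mol × 106 g/mol = 55,110 g.

55.1 kg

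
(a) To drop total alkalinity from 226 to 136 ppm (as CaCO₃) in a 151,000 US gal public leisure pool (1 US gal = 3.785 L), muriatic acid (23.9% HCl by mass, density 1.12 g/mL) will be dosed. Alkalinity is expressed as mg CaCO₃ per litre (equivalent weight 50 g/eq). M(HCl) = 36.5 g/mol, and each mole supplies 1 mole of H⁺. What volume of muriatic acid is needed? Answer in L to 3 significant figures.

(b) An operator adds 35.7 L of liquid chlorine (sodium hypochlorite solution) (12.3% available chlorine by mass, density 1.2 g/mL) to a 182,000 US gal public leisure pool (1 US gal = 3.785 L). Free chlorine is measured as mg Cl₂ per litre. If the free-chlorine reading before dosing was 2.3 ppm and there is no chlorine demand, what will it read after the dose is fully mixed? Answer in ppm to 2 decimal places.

(a) Volume: 151,000 US gal × 3.785 L/gal = 571,535 L.
(a) Alkalinity to neutralize: (226 − 136) = 90 mg/L as CaCO₃ × 571,535 L = 51,440 g as CaCO₃.
(a) Equivalents of H⁺ required: 51,440 ÷ 50 g/eq = 1029 eq = 1029 mol HCl.
(a) Mass of HCl: 1029 × 36.5 = 37,550 g.
(a) Mass of 23.9% solution: 37,550 / 0.239 = 157,100 g.
(a) Volume: 157,100 g ÷ 1.12 g/mL = 140,300 mL.

(b) Volume: 182,000 US gal × 3.785 L/gal = 688,870 L.
(b) Mass of solution: 35.7 L × 1000 mL/L × 1.2 g/mL = 42,840 g.
(b) Available chlorine delivered: 42,840 g × 0.123 = 5269 g as Cl₂.
(b) Concentration rise: 5269 g / 688,870 L = 7.649 mg/L = 7.65 ppm.
(b) Final FC: 2.3 + 7.65 = 9.95 ppm.

(a) 140 L; (b) 9.95 ppm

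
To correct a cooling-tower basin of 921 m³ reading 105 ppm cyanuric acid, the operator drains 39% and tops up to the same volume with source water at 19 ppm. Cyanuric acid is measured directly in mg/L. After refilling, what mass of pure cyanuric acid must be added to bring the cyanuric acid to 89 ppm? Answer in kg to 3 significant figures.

16.2 kg

Volume: 921 m³ = 921,000 L.
After draining 39% and refilling: 105 × 0.61 + 19 × 0.39 = 71.46 ppm.
Deficit to target: 89 − 71.46 = 17.54 mg/L.
Mass: 17.54 mg/L × 921,000 L = 16,150 g cyanuric acid.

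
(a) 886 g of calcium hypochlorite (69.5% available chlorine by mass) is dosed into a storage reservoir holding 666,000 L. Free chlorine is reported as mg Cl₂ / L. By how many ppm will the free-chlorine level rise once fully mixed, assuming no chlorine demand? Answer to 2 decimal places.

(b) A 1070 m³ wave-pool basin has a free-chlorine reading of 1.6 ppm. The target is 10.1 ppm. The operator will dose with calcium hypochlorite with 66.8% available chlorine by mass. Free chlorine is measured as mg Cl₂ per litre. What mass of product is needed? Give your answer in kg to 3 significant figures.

(a) 0.92 ppm; (b) 13.6 kg

(a) Available chlorine delivered: 886 g × 0.695 = 615.8 g as Cl₂.
(a) Concentration rise: 615.8 g / 666,000 L = 0.9246 mg/L = 0.92 ppm.

(b) Volume: 1070 m³ = 1,070,000 L.
(b) Chlorine deficit: 10.1 − 1.6 = 8.5 ppm = 8.5 mg/L as Cl₂.
(b) Cl₂ equivalent needed: 8.5 mg/L × 1,070,000 L = 9,095,000 mg = 9095 g.
(b) Product at 66.8% available chlorine: 9095 / 0.668 = 13,620 g.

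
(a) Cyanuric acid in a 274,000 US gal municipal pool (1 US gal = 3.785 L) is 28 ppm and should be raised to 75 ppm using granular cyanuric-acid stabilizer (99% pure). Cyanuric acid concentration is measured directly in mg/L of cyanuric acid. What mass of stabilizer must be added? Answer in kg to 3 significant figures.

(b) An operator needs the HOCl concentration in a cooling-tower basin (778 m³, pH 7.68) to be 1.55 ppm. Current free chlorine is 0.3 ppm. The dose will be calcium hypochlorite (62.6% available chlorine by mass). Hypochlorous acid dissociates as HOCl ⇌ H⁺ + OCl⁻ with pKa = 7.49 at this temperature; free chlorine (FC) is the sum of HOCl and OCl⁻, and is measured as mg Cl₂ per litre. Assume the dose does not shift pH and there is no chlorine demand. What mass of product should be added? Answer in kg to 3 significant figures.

(a) 49.2 kg; (b) 4.54 kg

(a) Volume: 274,000 US gal × 3.785 L/gal = 1,037,090 L.
(a) CYA to add: (75 − 28) = 47 mg/L × 1,037,090 L = 48,740 g cyanuric acid.
(a) At 99% purity: 48,740 / 0.99 = 49,240 g product.

(b) Volume: 778 m³ = 778,000 L.
(b) [OCl⁻]/[HOCl] = 10^(pH − pKa) = 10^(7.68 − 7.49) = 1.549; fraction as HOCl = 1/(1 + 1.549) = 0.3923.
(b) Free chlorine required for 1.55 ppm HOCl: 1.55 / 0.3923 = 3.951 ppm.
(b) FC to add: 3.951 − 0.3 = 3.651 mg/L as Cl₂.
(b) Cl₂ equivalent: 3.651 mg/L × 778,000 L = 2840 g.
(b) Product at 62.6% available Cl: 2840 / 0.626 = 4537 g.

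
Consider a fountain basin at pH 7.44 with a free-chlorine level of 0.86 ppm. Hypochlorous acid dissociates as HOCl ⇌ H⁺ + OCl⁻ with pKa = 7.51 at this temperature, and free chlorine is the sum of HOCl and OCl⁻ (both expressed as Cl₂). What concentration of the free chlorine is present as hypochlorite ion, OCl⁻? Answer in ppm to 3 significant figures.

0.395 ppm

[OCl⁻]/[HOCl] = 10^(pH − pKa) = 10^(7.44 − 7.51) = 10^-0.07 = 0.8511.
Fraction as HOCl = 1 / (1 + 0.8511) = 0.5402.
OCl⁻ = (1 − 0.5402) × 0.86 ppm = 0.3954 ppm.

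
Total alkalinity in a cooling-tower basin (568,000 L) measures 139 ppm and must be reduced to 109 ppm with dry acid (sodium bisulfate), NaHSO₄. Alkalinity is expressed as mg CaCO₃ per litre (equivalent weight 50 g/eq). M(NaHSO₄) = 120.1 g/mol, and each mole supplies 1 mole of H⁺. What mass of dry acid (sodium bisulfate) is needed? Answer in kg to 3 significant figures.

Alkalinity to neutralize: (139 − 109) = 30 mg/L as CaCO₃ × 568,000 L = 17,040 g as CaCO₃.
Equivalents of H⁺ required: 17,040 ÷ 50 g/eq = 340.8 eq = 340.8 mol NaHSO₄.
Mass of NaHSO₄: 340.8 × 120.1 = 40,930 g.

40.9 kg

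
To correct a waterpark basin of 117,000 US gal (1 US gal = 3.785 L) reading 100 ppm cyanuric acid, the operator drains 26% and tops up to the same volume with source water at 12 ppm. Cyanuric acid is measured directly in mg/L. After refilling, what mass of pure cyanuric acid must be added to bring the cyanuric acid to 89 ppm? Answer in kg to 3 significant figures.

5.26 kg

Volume: 117,000 US gal × 3.785 L/gal = 442,845 L.
After draining 26% and refilling: 100 × 0.74 + 12 × 0.26 = 77.12 ppm.
Deficit to target: 89 − 77.12 = 11.88 mg/L.
Mass: 11.88 mg/L × 442,845 L = 5261 g cyanuric acid.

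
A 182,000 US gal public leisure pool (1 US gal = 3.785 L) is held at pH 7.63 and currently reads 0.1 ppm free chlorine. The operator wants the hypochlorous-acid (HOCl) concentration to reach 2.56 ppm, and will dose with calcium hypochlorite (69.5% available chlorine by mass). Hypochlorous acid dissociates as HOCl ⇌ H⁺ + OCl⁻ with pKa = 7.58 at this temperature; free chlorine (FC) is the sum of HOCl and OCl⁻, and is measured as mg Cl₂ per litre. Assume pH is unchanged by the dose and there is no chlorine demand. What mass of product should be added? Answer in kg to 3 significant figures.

Volume: 182,000 US gal × 3.785 L/gal = 688,870 L.
[OCl⁻]/[HOCl] = 10^(pH − pKa) = 10^(7.63 − 7.58) = 1.122; fraction as HOCl = 1/(1 + 1.122) = 0.4712.
Free chlorine required for 2.56 ppm HOCl: 2.56 / 0.4712 = 5.432 ppm.
FC to add: 5.432 − 0.1 = 5.332 mg/L as Cl₂.
Cl₂ equivalent: 5.332 mg/L × 688,870 L = 3673 g.
Product at 69.5% available Cl: 3673 / 0.695 = 5285 g.

5.29 kg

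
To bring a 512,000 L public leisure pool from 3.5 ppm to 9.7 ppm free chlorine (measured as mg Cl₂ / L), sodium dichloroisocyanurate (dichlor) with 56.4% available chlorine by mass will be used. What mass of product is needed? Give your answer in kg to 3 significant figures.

5.63 kg

Chlorine deficit: 9.7 − 3.5 = 6.2 ppm = 6.2 mg/L as Cl₂.
Cl₂ equivalent needed: 6.2 mg/L × 512,000 L = 3,174,000 mg = 3174 g.
Product at 56.4% available chlorine: 3174 / 0.564 = 5628 g.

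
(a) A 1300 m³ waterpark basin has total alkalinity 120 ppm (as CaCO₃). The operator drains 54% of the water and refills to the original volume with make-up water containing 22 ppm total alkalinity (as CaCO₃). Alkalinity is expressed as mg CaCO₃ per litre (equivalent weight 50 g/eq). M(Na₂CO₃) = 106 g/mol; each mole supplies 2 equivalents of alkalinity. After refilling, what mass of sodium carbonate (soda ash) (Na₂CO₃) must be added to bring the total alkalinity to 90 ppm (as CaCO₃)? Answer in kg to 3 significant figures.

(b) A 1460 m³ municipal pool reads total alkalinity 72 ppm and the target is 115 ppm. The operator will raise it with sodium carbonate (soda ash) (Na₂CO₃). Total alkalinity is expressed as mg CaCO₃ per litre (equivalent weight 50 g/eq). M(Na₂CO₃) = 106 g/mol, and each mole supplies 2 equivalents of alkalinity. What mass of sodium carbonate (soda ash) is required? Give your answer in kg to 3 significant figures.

(a) 31.6 kg; (b) 66.5 kg

(a) Volume: 1300 m³ = 1,300,000 L.
(a) After draining 54% and refilling: 120 × 0.46 + 22 × 0.54 = 67.08 ppm.
(a) Deficit to target: 90 − 67.08 = 22.92 mg/L.
(a) As CaCO₃: 22.92 mg/L × 1,300,000 L = 29,800 g; ÷ 50 g/eq ÷ 2 = 298 mol Na₂CO₃.
(a) Mass: 298 × 106 = 31,580 g.

(b) Volume: 1460 m³ = 1,460,000 L.
(b) Alkalinity to add: (115 − 72) = 43 mg/L as CaCO₃ × 1,460,000 L = 62,780 g as CaCO₃.
(b) Equivalents: 62,780 g ÷ 50 g/eq = 1256 eq.
(b) Each mole of Na₂CO₃ supplies 2 eq, so 1256 / 2 = 627.8 mol.
(b) Mass: 627.8 mol × 106 g/mol = 66,550 g.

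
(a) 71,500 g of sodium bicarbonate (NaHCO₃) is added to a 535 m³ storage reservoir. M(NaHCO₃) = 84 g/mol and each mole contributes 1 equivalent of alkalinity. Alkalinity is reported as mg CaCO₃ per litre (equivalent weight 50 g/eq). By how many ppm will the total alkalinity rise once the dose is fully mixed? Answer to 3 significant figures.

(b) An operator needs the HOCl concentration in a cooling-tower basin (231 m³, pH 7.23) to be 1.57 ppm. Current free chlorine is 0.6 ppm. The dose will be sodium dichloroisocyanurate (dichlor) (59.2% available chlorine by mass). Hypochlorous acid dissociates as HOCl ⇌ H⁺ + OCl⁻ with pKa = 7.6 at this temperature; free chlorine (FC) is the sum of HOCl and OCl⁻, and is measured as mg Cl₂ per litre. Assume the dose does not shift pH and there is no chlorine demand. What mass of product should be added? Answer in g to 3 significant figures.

(a) 79.6 ppm; (b) 640 g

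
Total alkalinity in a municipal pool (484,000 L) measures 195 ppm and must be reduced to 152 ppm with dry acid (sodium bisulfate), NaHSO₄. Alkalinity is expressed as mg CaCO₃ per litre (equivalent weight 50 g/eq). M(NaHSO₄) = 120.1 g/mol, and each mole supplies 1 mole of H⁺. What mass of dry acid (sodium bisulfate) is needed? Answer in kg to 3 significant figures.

Alkalinity to neutralize: (195 − 152) = 43 mg/L as CaCO₃ × 484,000 L = 20,810 g as CaCO₃.
Equivalents of H⁺ required: 20,810 ÷ 50 g/eq = 416.2 eq = 416.2 mol NaHSO₄.
Mass of NaHSO₄: 416.2 × 120.1 = 49,990 g.

50.0 kg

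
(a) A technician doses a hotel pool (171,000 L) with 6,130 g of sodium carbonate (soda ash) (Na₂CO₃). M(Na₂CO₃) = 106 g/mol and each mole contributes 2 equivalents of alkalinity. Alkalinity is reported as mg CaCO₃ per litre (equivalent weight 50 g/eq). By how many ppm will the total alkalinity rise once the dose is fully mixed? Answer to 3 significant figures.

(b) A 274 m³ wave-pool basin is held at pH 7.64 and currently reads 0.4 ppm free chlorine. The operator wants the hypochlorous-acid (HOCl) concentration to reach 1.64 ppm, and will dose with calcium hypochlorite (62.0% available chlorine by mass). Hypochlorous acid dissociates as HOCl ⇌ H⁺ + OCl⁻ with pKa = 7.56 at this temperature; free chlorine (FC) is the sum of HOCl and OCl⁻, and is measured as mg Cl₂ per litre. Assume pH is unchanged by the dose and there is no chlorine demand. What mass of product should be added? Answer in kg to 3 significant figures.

(a) 33.8 ppm; (b) 1.42 kg

(a) Moles of Na₂CO₃: 6,130 g ÷ 106 g/mol = 57.83 mol → 115.7 eq of alkalinity.
(a) As CaCO₃: 115.7 eq × 50 g/eq = 5783 g.
(a) Rise: 5783 g / 171,000 L × 1000 = 33.82 mg/L.

(b) Volume: 274 m³ = 274,000 L.
(b) [OCl⁻]/[HOCl] = 10^(pH − pKa) = 10^(7.64 − 7.56) = 1.202; fraction as HOCl = 1/(1 + 1.202) = 0.4541.
(b) Free chlorine required for 1.64 ppm HOCl: 1.64 / 0.4541 = 3.612 ppm.
(b) FC to add: 3.612 − 0.4 = 3.212 mg/L as Cl₂.
(b) Cl₂ equivalent: 3.212 mg/L × 274,000 L = 880 g.
(b) Product at 62.0% available Cl: 880 / 0.62 = 1419 g.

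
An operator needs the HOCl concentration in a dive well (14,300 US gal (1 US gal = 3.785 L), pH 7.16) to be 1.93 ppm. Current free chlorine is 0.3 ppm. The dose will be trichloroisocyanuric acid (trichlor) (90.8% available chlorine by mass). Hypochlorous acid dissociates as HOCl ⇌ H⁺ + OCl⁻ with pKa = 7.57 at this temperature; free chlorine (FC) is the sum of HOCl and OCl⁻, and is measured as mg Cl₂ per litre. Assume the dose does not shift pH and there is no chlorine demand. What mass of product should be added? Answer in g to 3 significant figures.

142 g

Volume: 14,300 US gal × 3.785 L/gal = 54,126 L.
[OCl⁻]/[HOCl] = 10^(pH − pKa) = 10^(7.16 − 7.57) = 0.389; fraction as HOCl = 1/(1 + 0.389) = 0.7199.
Free chlorine required for 1.93 ppm HOCl: 1.93 / 0.7199 = 2.681 ppm.
FC to add: 2.681 − 0.3 = 2.381 mg/L as Cl₂.
Cl₂ equivalent: 2.381 mg/L × 54,126 L = 128.9 g.
Product at 90.8% available Cl: 128.9 / 0.908 = 141.9 g.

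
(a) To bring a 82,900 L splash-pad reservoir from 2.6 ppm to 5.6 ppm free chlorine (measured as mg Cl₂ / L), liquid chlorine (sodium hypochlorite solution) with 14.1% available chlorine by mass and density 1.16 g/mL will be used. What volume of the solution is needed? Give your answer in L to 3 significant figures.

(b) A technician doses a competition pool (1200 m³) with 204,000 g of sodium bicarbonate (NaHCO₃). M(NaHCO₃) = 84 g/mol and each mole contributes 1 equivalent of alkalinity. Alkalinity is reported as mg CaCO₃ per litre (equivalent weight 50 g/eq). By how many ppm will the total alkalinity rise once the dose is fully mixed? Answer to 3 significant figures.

(a) Chlorine deficit: 5.6 − 2.6 = 3 ppm = 3 mg/L as Cl₂.
(a) Cl₂ equivalent needed: 3 mg/L × 82,900 L = 248,700 mg = 248.7 g.
(a) Product at 14.1% available chlorine: 248.7 / 0.141 = 1764 g.
(a) Volume at density 1.16 g/mL: 1764 g ÷ 1.16 g/mL = 1521 mL.

(b) Volume: 1200 m³ = 1,200,000 L.
(b) Moles of NaHCO₃: 204,000 g ÷ 84 g/mol = 2429 mol → 2429 eq of alkalinity.
(b) As CaCO₃: 2429 eq × 50 g/eq = 121,400 g.
(b) Rise: 121,400 g / 1,200,000 L × 1000 = 101.2 mg/L.

(a) 1.52 L; (b) 101 ppm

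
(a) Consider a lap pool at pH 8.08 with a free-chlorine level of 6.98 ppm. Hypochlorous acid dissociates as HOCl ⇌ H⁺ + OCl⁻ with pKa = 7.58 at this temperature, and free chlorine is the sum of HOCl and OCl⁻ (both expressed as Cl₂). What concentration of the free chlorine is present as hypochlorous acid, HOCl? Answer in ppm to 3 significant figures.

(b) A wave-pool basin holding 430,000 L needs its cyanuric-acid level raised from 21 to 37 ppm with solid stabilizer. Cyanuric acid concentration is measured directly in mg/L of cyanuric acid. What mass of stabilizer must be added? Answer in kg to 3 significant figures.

(a) 1.68 ppm; (b) 6.88 kg

(a) [OCl⁻]/[HOCl] = 10^(pH − pKa) = 10^(8.08 − 7.58) = 10^0.50 = 3.162.
(a) Fraction as HOCl = 1 / (1 + 3.162) = 0.2403.
(a) HOCl = 0.2403 × 6.98 ppm = 1.677 ppm.

(b) CYA to add: (37 − 21) = 16 mg/L × 430,000 L = 6880 g cyanuric acid.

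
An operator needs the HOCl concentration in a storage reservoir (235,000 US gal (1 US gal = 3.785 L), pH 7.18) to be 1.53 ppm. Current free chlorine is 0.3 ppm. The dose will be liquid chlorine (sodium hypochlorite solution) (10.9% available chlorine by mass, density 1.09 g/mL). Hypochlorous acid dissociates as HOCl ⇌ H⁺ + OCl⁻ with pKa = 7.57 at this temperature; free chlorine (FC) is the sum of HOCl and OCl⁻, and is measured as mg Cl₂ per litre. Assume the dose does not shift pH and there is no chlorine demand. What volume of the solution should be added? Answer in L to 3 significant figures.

Volume: 235,000 US gal × 3.785 L/gal = 889,475 L.
[OCl⁻]/[HOCl] = 10^(pH − pKa) = 10^(7.18 − 7.57) = 0.4074; fraction as HOCl = 1/(1 + 0.4074) = 0.7105.
Free chlorine required for 1.53 ppm HOCl: 1.53 / 0.7105 = 2.153 ppm.
FC to add: 2.153 − 0.3 = 1.853 mg/L as Cl₂.
Cl₂ equivalent: 1.853 mg/L × 889,475 L = 1648 g.
Product at 10.9% available Cl: 1648 / 0.109 = 15,120 g.
Volume: 15,120 g ÷ 1.09 g/mL = 13,870 mL.

13.9 L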